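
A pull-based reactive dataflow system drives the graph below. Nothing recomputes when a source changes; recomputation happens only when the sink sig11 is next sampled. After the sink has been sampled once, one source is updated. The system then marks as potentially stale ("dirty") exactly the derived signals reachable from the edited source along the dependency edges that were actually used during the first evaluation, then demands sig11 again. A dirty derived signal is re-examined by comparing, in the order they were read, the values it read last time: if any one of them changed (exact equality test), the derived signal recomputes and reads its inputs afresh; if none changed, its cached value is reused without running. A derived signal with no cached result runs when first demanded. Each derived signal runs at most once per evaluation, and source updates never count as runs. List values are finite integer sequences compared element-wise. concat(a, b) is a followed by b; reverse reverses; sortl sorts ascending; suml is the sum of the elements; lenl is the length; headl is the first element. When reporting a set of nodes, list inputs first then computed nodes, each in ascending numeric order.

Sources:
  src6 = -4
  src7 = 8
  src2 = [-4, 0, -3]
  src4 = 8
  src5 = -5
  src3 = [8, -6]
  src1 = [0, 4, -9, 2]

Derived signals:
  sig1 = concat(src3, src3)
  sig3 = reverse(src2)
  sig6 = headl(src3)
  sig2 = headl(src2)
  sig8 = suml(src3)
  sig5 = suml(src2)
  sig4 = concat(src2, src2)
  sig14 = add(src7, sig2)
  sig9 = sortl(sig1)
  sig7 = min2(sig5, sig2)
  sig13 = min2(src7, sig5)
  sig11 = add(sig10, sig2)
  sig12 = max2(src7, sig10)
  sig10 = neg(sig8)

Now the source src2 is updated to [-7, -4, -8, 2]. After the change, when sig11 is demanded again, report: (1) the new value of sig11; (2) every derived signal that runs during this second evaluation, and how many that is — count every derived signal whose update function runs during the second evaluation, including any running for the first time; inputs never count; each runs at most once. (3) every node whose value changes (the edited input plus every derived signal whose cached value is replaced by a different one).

New value of sig11: -9.
Derived signals that run: sig2, sig11 — 2 in total.
Values that change: src2, sig2, sig11.

First evaluation (everything demanded from the output):
  sig2 = headl([-4, 0, -3]) = -4
  sig8 = suml([8, -6]) = 2
  sig10 = neg(2) = -2
  sig11 = add(-2, -4) = -6

Propagation after the edit:
  sig2: runs — src2 [-4, 0, -3]->[-7, -4, -8, 2]; result -7.
  sig11: runs — sig2 -4->-7; result -9.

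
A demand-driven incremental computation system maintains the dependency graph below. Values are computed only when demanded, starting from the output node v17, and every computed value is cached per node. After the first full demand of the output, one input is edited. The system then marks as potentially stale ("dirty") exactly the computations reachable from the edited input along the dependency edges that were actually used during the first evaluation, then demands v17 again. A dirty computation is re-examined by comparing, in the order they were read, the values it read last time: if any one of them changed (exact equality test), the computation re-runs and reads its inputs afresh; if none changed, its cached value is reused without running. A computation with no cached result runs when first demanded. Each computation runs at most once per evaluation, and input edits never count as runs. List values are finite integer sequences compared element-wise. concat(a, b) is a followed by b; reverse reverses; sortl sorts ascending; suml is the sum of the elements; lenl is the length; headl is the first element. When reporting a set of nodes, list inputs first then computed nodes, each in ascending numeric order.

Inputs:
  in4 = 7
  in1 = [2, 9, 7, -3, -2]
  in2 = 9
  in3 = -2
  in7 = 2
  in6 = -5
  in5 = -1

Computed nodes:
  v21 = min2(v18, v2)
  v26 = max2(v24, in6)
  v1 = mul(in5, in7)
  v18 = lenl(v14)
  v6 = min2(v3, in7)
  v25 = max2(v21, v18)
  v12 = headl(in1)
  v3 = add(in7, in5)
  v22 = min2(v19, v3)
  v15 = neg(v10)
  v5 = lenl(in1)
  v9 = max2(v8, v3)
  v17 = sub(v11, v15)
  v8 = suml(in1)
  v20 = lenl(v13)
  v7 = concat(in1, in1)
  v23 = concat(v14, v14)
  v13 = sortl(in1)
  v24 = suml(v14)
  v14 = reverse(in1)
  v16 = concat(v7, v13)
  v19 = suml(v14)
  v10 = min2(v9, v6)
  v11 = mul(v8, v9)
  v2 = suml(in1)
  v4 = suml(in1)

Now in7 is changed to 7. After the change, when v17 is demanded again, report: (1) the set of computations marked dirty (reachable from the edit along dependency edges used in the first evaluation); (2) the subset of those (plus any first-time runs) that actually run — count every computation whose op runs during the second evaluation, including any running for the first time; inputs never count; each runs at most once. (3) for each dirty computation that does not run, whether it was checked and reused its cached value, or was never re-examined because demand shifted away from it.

First evaluation (everything demanded from the output):
  v3 = add(2, -1) = 1
  v6 = min2(1, 2) = 1
  v8 = suml([2, 9, 7, -3, -2]) = 13
  v9 = max2(13, 1) = 13
  v10 = min2(13, 1) = 1
  v11 = mul(13, 13) = 169
  v15 = neg(1) = -1
  v17 = sub(169, -1) = 170

Propagation after the edit:
  v3: runs — in7 2->7; result 6.
  v6: runs — v3 1->6; in7 2->7; result 6.
  v9: runs — v3 1->6; result 13 (same value as before).
  v10: runs — v6 1->6; result 6.
  v11: checked — values it read are unchanged (v8 unchanged, v9 unchanged); reused cached 169 without running.
  v15: runs — v10 1->6; result -6.
  v17: runs — v15 -1->-6; result 175.

Key observation: the cutoff stops propagation at v11 — its inputs' values are unchanged, so it reuses its cache.

Marked dirty: v3, v6, v9, v10, v11, v15, v17.
Computations that run: v3, v6, v9, v10, v15, v17 — 6 in total.
Checked but reused from cache: v11.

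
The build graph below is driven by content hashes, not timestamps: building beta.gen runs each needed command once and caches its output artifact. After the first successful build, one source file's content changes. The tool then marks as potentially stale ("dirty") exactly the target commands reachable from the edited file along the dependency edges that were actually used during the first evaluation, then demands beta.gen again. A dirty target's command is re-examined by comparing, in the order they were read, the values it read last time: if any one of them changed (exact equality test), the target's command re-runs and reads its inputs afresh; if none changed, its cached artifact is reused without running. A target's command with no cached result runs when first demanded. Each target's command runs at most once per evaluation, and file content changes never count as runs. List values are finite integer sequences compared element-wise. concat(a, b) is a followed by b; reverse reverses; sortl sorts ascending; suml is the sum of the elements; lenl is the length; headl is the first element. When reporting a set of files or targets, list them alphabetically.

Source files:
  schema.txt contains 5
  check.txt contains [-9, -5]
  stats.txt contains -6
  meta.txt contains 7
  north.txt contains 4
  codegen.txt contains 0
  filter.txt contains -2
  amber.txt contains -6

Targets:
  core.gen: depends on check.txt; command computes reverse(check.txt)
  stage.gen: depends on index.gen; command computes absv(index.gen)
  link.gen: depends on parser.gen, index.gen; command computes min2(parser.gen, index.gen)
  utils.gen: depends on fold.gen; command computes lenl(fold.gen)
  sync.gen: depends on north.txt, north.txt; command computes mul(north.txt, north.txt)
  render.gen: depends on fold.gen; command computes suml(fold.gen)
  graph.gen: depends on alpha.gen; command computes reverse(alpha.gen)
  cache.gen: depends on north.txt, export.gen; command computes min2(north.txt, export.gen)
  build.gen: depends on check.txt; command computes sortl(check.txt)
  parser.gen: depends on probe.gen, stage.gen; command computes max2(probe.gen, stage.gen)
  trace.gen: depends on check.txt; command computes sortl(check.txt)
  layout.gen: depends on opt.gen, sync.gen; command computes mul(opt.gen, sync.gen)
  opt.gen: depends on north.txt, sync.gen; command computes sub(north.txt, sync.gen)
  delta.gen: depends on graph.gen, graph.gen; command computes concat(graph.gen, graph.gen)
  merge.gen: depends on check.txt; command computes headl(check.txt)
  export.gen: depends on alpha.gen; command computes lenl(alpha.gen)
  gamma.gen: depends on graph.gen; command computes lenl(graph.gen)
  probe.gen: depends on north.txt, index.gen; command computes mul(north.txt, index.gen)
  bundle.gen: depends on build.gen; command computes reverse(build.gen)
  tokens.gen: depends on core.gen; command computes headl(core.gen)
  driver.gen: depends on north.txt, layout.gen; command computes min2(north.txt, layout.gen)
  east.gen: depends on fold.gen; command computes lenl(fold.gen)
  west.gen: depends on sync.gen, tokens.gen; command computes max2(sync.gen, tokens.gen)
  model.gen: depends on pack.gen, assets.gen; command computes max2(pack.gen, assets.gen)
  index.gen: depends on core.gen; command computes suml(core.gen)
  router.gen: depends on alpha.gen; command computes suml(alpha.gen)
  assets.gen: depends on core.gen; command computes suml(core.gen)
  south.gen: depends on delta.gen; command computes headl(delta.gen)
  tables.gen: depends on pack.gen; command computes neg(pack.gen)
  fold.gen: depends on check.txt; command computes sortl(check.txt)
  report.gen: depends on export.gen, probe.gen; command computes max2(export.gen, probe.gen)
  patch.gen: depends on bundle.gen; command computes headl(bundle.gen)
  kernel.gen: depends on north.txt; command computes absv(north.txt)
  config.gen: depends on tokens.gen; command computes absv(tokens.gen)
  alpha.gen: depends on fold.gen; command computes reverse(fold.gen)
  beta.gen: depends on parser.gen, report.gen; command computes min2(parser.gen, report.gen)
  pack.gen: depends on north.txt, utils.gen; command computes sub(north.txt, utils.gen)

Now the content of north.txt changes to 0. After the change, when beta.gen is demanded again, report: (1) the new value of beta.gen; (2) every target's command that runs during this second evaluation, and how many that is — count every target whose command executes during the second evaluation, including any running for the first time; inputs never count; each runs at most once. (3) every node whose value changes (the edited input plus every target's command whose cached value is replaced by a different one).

beta.gen now evaluates to 2.
Run set: parser.gen, probe.gen, report.gen (3 run).
Changed values: north.txt, probe.gen.
The important point: at beta.gen every value read last time is unchanged, so the dirty flag clears without a run.

Initial pass — values computed on the first demand:
  core.gen = reverse([-9, -5]) = [-5, -9]
  fold.gen = sortl([-9, -5]) = [-9, -5]
  alpha.gen = reverse([-9, -5]) = [-5, -9]
  export.gen = lenl([-5, -9]) = 2
  index.gen = suml([-5, -9]) = -14
  probe.gen = mul(4, -14) = -56
  report.gen = max2(2, -56) = 2
  stage.gen = absv(-14) = 14
  parser.gen = max2(-56, 14) = 14
  beta.gen = min2(14, 2) = 2

Second demand — change propagation:
  probe.gen: re-runs because north.txt 4->0; new result 0.
  parser.gen: re-runs because probe.gen -56->0; new result 14 (unchanged).
  report.gen: re-runs because probe.gen -56->0; new result 2 (unchanged).
  beta.gen: re-examined; everything it read last time is the same (parser.gen unchanged, report.gen unchanged) — cache 2 kept, no run.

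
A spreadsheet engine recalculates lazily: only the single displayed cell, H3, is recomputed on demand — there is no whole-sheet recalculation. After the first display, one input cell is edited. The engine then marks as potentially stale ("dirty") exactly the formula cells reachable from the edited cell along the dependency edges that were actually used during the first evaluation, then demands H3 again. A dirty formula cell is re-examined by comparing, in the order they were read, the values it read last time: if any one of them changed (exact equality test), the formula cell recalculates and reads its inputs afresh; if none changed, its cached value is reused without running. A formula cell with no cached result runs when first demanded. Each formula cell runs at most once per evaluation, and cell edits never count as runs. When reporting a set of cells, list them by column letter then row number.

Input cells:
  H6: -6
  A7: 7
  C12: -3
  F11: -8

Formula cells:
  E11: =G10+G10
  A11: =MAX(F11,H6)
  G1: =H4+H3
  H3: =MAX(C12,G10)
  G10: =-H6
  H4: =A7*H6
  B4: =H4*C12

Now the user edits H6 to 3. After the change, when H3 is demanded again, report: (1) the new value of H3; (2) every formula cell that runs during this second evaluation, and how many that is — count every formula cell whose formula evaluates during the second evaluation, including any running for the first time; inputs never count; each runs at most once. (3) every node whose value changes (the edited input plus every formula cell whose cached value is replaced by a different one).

First evaluation (everything demanded from the output):
  G10 = -(-6) = 6
  H3 = MAX(-3, 6) = 6

Propagation after the edit:
  G10: runs — H6 -6->3; result -3.
  H3: runs — G10 6->-3; result -3.

New value of H3: -3.
Formula cells that run: G10, H3 — 2 in total.
Values that change: G10, H3, H6.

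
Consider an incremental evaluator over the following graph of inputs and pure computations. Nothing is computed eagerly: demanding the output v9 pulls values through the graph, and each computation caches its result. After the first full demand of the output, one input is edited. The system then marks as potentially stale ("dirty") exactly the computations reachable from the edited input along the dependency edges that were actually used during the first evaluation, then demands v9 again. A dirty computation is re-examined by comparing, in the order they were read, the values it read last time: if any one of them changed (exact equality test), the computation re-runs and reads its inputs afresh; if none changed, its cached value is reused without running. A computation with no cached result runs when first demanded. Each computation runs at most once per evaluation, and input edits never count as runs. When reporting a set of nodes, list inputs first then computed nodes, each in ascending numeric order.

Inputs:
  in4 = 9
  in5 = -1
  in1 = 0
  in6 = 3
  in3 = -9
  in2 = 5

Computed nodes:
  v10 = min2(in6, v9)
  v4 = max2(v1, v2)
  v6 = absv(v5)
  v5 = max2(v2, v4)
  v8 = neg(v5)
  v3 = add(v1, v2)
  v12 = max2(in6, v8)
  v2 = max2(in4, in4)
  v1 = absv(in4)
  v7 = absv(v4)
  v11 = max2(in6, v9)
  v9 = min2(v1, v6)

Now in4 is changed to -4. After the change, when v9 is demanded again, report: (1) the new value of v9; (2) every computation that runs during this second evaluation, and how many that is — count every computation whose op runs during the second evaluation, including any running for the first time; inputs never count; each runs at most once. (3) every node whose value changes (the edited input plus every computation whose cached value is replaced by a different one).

v9 now evaluates to 4.
Run set: v1, v2, v4, v5, v6, v9 (6 run).
Changed values: in4, v1, v2, v4, v5, v6, v9.

Initial pass — values computed on the first demand:
  v1 = absv(9) = 9
  v2 = max2(9, 9) = 9
  v4 = max2(9, 9) = 9
  v5 = max2(9, 9) = 9
  v6 = absv(9) = 9
  v9 = min2(9, 9) = 9

Second demand — change propagation:
  v1: re-runs because in4 9->-4; new result 4.
  v2: re-runs because in4 9->-4; in4 9->-4; new result -4.
  v4: re-runs because v1 9->4; v2 9->-4; new result 4.
  v5: re-runs because v2 9->-4; v4 9->4; new result 4.
  v6: re-runs because v5 9->4; new result 4.
  v9: re-runs because v1 9->4; v6 9->4; new result 4.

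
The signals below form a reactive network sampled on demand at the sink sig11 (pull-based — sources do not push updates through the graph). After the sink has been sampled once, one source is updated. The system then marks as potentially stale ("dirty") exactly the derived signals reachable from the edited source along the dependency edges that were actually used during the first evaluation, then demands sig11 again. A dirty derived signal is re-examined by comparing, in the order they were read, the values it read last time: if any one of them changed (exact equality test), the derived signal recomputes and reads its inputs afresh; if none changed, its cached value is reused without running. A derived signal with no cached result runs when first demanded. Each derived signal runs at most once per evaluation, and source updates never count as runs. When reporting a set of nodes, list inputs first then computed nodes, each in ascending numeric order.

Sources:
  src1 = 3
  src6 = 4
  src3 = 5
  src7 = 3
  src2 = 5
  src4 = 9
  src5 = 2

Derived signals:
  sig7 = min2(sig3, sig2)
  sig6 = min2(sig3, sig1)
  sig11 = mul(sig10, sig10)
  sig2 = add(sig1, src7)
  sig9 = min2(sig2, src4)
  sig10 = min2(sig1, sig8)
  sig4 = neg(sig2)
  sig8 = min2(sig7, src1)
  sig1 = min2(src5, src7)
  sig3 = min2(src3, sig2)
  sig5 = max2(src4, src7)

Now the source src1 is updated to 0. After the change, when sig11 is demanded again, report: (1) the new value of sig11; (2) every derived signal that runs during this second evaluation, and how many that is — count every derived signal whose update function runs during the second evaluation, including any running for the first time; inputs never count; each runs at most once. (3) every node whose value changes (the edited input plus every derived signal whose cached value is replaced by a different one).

Initial pass — values computed on the first demand:
  sig1 = min2(2, 3) = 2
  sig2 = add(2, 3) = 5
  sig3 = min2(5, 5) = 5
  sig7 = min2(5, 5) = 5
  sig8 = min2(5, 3) = 3
  sig10 = min2(2, 3) = 2
  sig11 = mul(2, 2) = 4

Second demand — change propagation:
  sig8: re-runs because src1 3->0; new result 0.
  sig10: re-runs because sig8 3->0; new result 0.
  sig11: re-runs because sig10 2->0; sig10 2->0; new result 0.

sig11 now evaluates to 0.
Run set: sig8, sig10, sig11 (3 run).
Changed values: src1, sig8, sig10, sig11.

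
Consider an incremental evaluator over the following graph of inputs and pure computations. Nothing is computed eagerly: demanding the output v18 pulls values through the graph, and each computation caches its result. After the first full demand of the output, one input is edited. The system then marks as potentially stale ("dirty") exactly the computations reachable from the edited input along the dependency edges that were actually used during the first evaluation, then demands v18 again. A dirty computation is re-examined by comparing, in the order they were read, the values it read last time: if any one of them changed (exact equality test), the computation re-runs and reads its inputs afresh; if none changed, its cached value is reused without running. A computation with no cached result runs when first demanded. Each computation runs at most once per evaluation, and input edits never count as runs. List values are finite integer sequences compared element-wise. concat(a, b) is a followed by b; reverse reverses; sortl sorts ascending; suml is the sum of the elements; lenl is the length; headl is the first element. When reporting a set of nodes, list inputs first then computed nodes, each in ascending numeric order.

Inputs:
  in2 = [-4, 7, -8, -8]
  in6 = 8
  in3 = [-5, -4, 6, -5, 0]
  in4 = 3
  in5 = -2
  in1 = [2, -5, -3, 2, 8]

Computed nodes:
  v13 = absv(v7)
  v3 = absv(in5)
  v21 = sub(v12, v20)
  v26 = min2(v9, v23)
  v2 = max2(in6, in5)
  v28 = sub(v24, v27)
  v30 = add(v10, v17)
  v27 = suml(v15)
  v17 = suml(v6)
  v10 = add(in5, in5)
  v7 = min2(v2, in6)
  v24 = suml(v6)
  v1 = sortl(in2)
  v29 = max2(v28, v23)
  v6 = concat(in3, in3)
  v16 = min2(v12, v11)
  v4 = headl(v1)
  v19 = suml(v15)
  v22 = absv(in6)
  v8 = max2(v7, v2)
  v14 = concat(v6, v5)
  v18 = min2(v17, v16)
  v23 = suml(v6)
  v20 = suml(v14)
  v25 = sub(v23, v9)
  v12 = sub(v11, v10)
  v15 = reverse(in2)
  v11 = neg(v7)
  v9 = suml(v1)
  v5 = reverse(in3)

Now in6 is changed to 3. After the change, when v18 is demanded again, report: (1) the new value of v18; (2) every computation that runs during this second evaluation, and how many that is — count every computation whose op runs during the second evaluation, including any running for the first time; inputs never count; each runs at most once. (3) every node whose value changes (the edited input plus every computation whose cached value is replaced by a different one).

Initial pass — values computed on the first demand:
  v2 = max2(8, -2) = 8
  v6 = concat([-5, -4, 6, -5, 0], [-5, -4, 6, -5, 0]) = [-5, -4, 6, -5, 0, -5, -4, 6, -5, 0]
  v7 = min2(8, 8) = 8
  v10 = add(-2, -2) = -4
  v11 = neg(8) = -8
  v12 = sub(-8, -4) = -4
  v16 = min2(-4, -8) = -8
  v17 = suml([-5, -4, 6, -5, 0, -5, -4, 6, -5, 0]) = -16
  v18 = min2(-16, -8) = -16

Second demand — change propagation:
  v2: re-runs because in6 8->3; new result 3.
  v7: re-runs because v2 8->3; in6 8->3; new result 3.
  v11: re-runs because v7 8->3; new result -3.
  v12: re-runs because v11 -8->-3; new result 1.
  v16: re-runs because v12 -4->1; v11 -8->-3; new result -3.
  v18: re-runs because v16 -8->-3; new result -16 (unchanged).

v18 now evaluates to -16.
Run set: v2, v7, v11, v12, v16, v18 (6 run).
Changed values: in6, v2, v7, v11, v12, v16.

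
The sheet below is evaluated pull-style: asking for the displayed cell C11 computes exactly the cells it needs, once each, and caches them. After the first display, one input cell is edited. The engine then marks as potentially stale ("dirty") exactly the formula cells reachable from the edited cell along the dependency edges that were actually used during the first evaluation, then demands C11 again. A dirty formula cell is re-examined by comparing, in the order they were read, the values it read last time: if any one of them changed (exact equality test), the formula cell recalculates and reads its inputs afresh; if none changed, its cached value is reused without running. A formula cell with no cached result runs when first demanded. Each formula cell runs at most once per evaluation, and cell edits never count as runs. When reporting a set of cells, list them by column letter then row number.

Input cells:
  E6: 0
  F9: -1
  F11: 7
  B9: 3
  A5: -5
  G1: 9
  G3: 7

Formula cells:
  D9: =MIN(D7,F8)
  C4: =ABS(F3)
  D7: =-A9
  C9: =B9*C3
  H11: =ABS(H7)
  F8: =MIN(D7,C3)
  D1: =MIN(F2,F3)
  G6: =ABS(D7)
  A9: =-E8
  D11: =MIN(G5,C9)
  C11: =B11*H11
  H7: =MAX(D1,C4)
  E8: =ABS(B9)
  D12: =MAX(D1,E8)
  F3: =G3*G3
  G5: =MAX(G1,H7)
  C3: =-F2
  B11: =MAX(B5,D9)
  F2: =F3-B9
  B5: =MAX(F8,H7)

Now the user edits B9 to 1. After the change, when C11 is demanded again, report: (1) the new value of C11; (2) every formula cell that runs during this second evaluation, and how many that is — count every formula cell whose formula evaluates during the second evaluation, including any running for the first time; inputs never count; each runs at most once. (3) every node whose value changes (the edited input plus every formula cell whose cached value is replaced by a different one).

Demanding C11 again yields 2401.
11 formula cells run: A9, B5, B11, C3, D1, D7, D9, E8, F2, F8, H7.
The nodes whose values change: A9, B9, C3, D1, D7, D9, E8, F2, F8.
Note where the cutoff bites: H11 is checked, finds nothing changed, and keeps its cache.

First demand of the output computes:
  E8 = ABS(3) = 3
  A9 = -(3) = -3
  D7 = -(-3) = 3
  F3 = 7 * 7 = 49
  C4 = ABS(49) = 49
  F2 = 49 - 3 = 46
  C3 = -(46) = -46
  D1 = MIN(46, 49) = 46
  F8 = MIN(3, -46) = -46
  D9 = MIN(3, -46) = -46
  H7 = MAX(46, 49) = 49
  B5 = MAX(-46, 49) = 49
  B11 = MAX(49, -46) = 49
  H11 = ABS(49) = 49
  C11 = 49 * 49 = 2401

After the edit, cleaning proceeds:
  E8: a read changed (B9 3->1) — executes, giving 1.
  A9: a read changed (E8 3->1) — executes, giving -1.
  D7: a read changed (A9 -3->-1) — executes, giving 1.
  F2: a read changed (B9 3->1) — executes, giving 48.
  C3: a read changed (F2 46->48) — executes, giving -48.
  D1: a read changed (F2 46->48) — executes, giving 48.
  F8: a read changed (D7 3->1; C3 -46->-48) — executes, giving -48.
  D9: a read changed (D7 3->1; F8 -46->-48) — executes, giving -48.
  H7: a read changed (D1 46->48) — executes, giving 49 — identical to its old value.
  B5: a read changed (F8 -46->-48) — executes, giving 49 — identical to its old value.
  B11: a read changed (D9 -46->-48) — executes, giving 49 — identical to its old value.
  H11: dirty, but its reads are unchanged (H7 unchanged); cached 49 stands.
  C11: dirty, but its reads are unchanged (B11 unchanged, H11 unchanged); cached 2401 stands.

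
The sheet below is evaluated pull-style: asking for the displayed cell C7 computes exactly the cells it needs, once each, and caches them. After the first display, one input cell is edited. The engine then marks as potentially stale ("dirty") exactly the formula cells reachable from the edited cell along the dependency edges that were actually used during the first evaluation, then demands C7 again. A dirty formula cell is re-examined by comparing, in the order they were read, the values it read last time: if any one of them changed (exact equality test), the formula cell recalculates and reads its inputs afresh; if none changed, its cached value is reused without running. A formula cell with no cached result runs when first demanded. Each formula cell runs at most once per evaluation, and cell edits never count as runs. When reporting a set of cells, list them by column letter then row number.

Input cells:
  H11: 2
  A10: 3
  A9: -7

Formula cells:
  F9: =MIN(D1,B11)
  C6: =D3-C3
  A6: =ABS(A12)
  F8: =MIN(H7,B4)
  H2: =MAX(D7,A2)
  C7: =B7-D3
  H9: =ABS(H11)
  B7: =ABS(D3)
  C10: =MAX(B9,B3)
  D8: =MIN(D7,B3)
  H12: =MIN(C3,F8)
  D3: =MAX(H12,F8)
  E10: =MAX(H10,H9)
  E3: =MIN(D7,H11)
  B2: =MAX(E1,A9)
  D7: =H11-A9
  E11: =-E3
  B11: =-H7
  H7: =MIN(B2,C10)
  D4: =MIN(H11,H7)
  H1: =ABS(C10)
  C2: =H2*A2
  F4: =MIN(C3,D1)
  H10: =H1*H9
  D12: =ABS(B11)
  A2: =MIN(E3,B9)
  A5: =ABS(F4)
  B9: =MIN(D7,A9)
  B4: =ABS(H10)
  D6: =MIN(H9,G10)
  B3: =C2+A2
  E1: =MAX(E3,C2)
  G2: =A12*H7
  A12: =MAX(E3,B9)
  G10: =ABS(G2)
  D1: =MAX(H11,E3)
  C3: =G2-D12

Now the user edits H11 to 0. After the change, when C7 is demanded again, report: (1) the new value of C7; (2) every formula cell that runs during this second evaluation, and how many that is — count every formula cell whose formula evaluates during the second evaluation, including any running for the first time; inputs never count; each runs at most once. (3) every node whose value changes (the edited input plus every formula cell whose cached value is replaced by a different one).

Demanding C7 again yields 14.
20 formula cells run: A2, A12, B2, B3, B4, B9, C2, C3, C10, D3, D7, E1, E3, F8, G2, H2, H7, H9, H10, H12.
The nodes whose values change: A12, B2, B3, B4, C2, C3, D7, E1, E3, G2, H2, H9, H10, H11, H12.
Note where the cutoff bites: B11 is checked, finds nothing changed, and keeps its cache.

First demand of the output computes:
  D7 = 2 - -7 = 9
  B9 = MIN(9, -7) = -7
  E3 = MIN(9, 2) = 2
  A2 = MIN(2, -7) = -7
  A12 = MAX(2, -7) = 2
  H2 = MAX(9, -7) = 9
  C2 = 9 * -7 = -63
  B3 = -63 + -7 = -70
  C10 = MAX(-7, -70) = -7
  E1 = MAX(2, -63) = 2
  B2 = MAX(2, -7) = 2
  H1 = ABS(-7) = 7
  H7 = MIN(2, -7) = -7
  B11 = -(-7) = 7
  D12 = ABS(7) = 7
  G2 = 2 * -7 = -14
  C3 = -14 - 7 = -21
  H9 = ABS(2) = 2
  H10 = 7 * 2 = 14
  B4 = ABS(14) = 14
  F8 = MIN(-7, 14) = -7
  H12 = MIN(-21, -7) = -21
  D3 = MAX(-21, -7) = -7
  B7 = ABS(-7) = 7
  C7 = 7 - -7 = 14

After the edit, cleaning proceeds:
  D7: a read changed (H11 2->0) — executes, giving 7.
  B9: a read changed (D7 9->7) — executes, giving -7 — identical to its old value.
  E3: a read changed (D7 9->7; H11 2->0) — executes, giving 0.
  A2: a read changed (E3 2->0) — executes, giving -7 — identical to its old value.
  A12: a read changed (E3 2->0) — executes, giving 0.
  H2: a read changed (D7 9->7) — executes, giving 7.
  C2: a read changed (H2 9->7) — executes, giving -49.
  B3: a read changed (C2 -63->-49) — executes, giving -56.
  C10: a read changed (B3 -70->-56) — executes, giving -7 — identical to its old value.
  E1: a read changed (E3 2->0; C2 -63->-49) — executes, giving 0.
  B2: a read changed (E1 2->0) — executes, giving 0.
  H1: dirty, but its reads are unchanged (C10 unchanged); cached 7 stands.
  H7: a read changed (B2 2->0) — executes, giving -7 — identical to its old value.
  B11: dirty, but its reads are unchanged (H7 unchanged); cached 7 stands.
  D12: dirty, but its reads are unchanged (B11 unchanged); cached 7 stands.
  G2: a read changed (A12 2->0) — executes, giving 0.
  C3: a read changed (G2 -14->0) — executes, giving -7.
  H9: a read changed (H11 2->0) — executes, giving 0.
  H10: a read changed (H9 2->0) — executes, giving 0.
  B4: a read changed (H10 14->0) — executes, giving 0.
  F8: a read changed (B4 14->0) — executes, giving -7 — identical to its old value.
  H12: a read changed (C3 -21->-7) — executes, giving -7.
  D3: a read changed (H12 -21->-7) — executes, giving -7 — identical to its old value.
  B7: dirty, but its reads are unchanged (D3 unchanged); cached 7 stands.
  C7: dirty, but its reads are unchanged (B7 unchanged, D3 unchanged); cached 14 stands.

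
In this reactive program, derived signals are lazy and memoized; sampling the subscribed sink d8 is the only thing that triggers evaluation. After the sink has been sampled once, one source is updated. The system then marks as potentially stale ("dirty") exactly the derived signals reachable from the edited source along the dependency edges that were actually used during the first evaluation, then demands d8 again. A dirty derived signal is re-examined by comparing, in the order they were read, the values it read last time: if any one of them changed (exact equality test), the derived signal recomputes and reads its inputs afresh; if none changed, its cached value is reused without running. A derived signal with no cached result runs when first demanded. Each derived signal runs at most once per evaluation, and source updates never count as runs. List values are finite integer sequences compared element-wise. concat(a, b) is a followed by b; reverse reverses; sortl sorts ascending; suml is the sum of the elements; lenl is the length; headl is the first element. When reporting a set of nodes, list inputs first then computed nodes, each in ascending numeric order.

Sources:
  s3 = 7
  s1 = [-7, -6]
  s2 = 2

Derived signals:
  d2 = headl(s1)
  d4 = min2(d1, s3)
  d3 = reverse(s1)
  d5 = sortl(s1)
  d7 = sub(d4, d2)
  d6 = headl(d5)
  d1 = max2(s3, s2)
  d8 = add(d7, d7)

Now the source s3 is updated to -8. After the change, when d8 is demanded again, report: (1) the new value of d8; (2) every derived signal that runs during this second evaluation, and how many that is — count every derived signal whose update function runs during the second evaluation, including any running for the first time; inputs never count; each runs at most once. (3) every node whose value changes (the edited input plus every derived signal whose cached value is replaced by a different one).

First demand of the output computes:
  d1 = max2(7, 2) = 7
  d2 = headl([-7, -6]) = -7
  d4 = min2(7, 7) = 7
  d7 = sub(7, -7) = 14
  d8 = add(14, 14) = 28

After the edit, cleaning proceeds:
  d1: a read changed (s3 7->-8) — executes, giving 2.
  d4: a read changed (d1 7->2; s3 7->-8) — executes, giving -8.
  d7: a read changed (d4 7->-8) — executes, giving -1.
  d8: a read changed (d7 14->-1; d7 14->-1) — executes, giving -2.

Demanding d8 again yields -2.
4 derived signals run: d1, d4, d7, d8.
The nodes whose values change: s3, d1, d4, d7, d8.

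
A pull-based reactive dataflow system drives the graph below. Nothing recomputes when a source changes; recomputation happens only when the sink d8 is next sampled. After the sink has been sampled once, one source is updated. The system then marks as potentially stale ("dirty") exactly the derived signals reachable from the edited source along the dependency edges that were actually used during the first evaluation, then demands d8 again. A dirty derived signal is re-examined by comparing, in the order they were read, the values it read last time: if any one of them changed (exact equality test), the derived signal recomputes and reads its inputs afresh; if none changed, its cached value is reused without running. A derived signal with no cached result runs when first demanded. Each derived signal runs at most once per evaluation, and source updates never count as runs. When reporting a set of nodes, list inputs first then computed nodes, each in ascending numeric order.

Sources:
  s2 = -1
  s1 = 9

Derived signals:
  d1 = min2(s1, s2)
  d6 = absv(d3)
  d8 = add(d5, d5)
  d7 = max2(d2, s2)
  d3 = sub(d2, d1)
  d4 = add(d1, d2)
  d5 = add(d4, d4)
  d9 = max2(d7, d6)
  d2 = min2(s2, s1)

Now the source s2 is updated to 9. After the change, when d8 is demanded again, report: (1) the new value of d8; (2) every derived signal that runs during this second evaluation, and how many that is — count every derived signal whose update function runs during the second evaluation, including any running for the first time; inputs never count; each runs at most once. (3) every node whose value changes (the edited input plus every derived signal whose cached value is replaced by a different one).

New value of d8: 72.
Derived signals that run: d1, d2, d4, d5, d8 — 5 in total.
Values that change: s2, d1, d2, d4, d5, d8.

First evaluation (everything demanded from the output):
  d1 = min2(9, -1) = -1
  d2 = min2(-1, 9) = -1
  d4 = add(-1, -1) = -2
  d5 = add(-2, -2) = -4
  d8 = add(-4, -4) = -8

Propagation after the edit:
  d1: runs — s2 -1->9; result 9.
  d2: runs — s2 -1->9; result 9.
  d4: runs — d1 -1->9; d2 -1->9; result 18.
  d5: runs — d4 -2->18; d4 -2->18; result 36.
  d8: runs — d5 -4->36; d5 -4->36; result 72.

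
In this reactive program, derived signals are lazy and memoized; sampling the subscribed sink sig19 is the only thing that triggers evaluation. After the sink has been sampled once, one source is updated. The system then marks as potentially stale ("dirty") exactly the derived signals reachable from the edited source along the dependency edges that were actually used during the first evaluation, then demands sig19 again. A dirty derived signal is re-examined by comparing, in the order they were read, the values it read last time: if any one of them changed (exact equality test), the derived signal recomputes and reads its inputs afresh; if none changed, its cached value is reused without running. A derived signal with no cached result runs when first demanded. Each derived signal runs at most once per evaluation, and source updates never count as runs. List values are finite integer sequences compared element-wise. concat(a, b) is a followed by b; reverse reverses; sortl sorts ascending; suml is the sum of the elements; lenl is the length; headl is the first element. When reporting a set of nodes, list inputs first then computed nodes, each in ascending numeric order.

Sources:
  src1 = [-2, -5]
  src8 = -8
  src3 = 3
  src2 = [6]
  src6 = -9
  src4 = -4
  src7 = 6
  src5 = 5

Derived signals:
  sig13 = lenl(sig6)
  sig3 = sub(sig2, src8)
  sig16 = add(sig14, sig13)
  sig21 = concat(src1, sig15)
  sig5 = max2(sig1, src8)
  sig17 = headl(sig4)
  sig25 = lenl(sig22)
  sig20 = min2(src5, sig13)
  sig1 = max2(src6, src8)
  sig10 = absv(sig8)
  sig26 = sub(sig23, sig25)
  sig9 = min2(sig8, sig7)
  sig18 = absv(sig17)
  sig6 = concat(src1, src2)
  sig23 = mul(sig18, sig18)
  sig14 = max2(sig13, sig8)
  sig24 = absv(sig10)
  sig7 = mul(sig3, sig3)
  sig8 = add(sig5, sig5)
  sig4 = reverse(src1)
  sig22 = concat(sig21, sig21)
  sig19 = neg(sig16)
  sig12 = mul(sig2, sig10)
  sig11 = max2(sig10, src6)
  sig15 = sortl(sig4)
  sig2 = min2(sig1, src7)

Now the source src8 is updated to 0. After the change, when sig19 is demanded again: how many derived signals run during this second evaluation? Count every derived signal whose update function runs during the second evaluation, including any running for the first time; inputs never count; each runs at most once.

First demand of the output computes:
  sig1 = max2(-9, -8) = -8
  sig5 = max2(-8, -8) = -8
  sig6 = concat([-2, -5], [6]) = [-2, -5, 6]
  sig8 = add(-8, -8) = -16
  sig13 = lenl([-2, -5, 6]) = 3
  sig14 = max2(3, -16) = 3
  sig16 = add(3, 3) = 6
  sig19 = neg(6) = -6

After the edit, cleaning proceeds:
  sig1: a read changed (src8 -8->0) — executes, giving 0.
  sig5: a read changed (sig1 -8->0; src8 -8->0) — executes, giving 0.
  sig8: a read changed (sig5 -8->0; sig5 -8->0) — executes, giving 0.
  sig14: a read changed (sig8 -16->0) — executes, giving 3 — identical to its old value.
  sig16: dirty, but its reads are unchanged (sig14 unchanged, sig13 unchanged); cached 6 stands.
  sig19: dirty, but its reads are unchanged (sig16 unchanged); cached -6 stands.

Note the absorption at sig14: it re-runs yet its value is the same, leaving the output's value untouched.

4 derived signals run: sig1, sig5, sig8, sig14.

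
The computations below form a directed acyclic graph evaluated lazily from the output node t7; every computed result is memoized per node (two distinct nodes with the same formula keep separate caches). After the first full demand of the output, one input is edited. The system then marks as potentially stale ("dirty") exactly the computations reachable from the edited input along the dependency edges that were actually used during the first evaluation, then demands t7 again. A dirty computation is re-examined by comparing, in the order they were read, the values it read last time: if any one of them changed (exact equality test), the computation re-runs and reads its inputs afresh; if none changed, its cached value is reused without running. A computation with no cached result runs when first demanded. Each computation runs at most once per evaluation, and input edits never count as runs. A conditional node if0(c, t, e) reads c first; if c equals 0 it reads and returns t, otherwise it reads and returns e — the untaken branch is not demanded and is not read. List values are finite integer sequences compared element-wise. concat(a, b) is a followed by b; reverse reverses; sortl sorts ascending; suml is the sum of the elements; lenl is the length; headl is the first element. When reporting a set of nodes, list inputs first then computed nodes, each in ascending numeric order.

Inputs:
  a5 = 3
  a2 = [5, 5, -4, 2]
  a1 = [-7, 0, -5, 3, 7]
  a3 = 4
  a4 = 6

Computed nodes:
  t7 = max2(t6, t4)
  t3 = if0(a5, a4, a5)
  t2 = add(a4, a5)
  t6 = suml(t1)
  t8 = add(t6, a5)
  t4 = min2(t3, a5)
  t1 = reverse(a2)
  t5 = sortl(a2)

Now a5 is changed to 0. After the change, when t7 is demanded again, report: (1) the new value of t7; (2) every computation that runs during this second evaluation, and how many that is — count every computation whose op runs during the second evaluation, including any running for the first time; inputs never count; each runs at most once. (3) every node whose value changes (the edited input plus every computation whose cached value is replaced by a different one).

First demand of the output computes:
  t1 = reverse([5, 5, -4, 2]) = [2, -4, 5, 5]
  t3 = if0(a5=3 -> else branch a5) = 3
  t4 = min2(3, 3) = 3
  t6 = suml([2, -4, 5, 5]) = 8
  t7 = max2(8, 3) = 8

After the edit, cleaning proceeds:
  t3: a read changed (a5 3->0; a5 3->0) — executes, giving 6.
  t4: a read changed (t3 3->6; a5 3->0) — executes, giving 0.
  t7: a read changed (t4 3->0) — executes, giving 8 — identical to its old value.

Demanding t7 again yields 8.
3 computations run: t3, t4, t7.
The nodes whose values change: a5, t3, t4.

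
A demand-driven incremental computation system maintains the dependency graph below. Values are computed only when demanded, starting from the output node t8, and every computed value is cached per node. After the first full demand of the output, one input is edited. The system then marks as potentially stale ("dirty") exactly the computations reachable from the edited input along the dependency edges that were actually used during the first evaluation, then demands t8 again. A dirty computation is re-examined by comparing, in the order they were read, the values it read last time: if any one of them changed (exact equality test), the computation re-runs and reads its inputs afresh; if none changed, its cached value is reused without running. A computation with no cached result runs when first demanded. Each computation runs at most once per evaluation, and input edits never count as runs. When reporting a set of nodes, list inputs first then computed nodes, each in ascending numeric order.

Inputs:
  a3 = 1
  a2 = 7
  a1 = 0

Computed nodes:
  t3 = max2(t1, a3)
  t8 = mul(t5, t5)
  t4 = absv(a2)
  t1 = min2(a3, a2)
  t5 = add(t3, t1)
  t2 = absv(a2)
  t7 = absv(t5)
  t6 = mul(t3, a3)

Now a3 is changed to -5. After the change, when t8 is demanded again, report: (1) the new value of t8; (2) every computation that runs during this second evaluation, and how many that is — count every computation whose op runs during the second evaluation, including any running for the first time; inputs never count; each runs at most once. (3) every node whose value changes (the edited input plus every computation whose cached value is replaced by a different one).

First evaluation (everything demanded from the output):
  t1 = min2(1, 7) = 1
  t3 = max2(1, 1) = 1
  t5 = add(1, 1) = 2
  t8 = mul(2, 2) = 4

Propagation after the edit:
  t1: runs — a3 1->-5; result -5.
  t3: runs — t1 1->-5; a3 1->-5; result -5.
  t5: runs — t3 1->-5; t1 1->-5; result -10.
  t8: runs — t5 2->-10; t5 2->-10; result 100.

New value of t8: 100.
Computations that run: t1, t3, t5, t8 — 4 in total.
Values that change: a3, t1, t3, t5, t8.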